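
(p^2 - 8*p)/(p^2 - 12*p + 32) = p/(p - 4)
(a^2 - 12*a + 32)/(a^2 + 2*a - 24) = (a - 8)/(a + 6)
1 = 1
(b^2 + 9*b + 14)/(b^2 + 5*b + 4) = (b^2 + 9*b + 14)/(b^2 + 5*b + 4)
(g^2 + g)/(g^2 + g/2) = 2*(g + 1)/(2*g + 1)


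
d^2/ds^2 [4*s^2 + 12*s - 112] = 8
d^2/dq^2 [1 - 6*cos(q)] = 6*cos(q)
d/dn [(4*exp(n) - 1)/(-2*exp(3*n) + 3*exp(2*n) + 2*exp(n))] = 2*(8*exp(3*n) - 9*exp(2*n) + 3*exp(n) + 1)*exp(-n)/(4*exp(4*n) - 12*exp(3*n) + exp(2*n) + 12*exp(n) + 4)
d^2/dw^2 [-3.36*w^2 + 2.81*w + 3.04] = -6.72000000000000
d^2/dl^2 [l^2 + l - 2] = 2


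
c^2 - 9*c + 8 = (c - 8)*(c - 1)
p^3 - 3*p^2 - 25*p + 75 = (p - 5)*(p - 3)*(p + 5)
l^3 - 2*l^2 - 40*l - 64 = (l - 8)*(l + 2)*(l + 4)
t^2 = t^2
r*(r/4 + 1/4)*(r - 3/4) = r^3/4 + r^2/16 - 3*r/16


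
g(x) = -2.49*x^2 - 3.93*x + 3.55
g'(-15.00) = 70.77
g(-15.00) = -497.75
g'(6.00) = -33.81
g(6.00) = -109.67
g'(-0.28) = -2.54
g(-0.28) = 4.46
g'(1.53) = -11.55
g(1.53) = -8.29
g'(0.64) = -7.12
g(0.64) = 0.01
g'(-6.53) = 28.59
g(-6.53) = -76.96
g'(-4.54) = 18.68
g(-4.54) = -29.93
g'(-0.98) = 0.95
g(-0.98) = 5.01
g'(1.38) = -10.80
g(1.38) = -6.62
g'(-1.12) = 1.65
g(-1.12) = 4.83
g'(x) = -4.98*x - 3.93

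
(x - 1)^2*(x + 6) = x^3 + 4*x^2 - 11*x + 6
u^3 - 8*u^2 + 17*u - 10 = (u - 5)*(u - 2)*(u - 1)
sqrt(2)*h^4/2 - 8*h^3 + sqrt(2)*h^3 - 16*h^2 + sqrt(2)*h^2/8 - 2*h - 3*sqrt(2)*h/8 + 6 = (h - 1/2)*(h + 3/2)*(h - 8*sqrt(2))*(sqrt(2)*h/2 + sqrt(2)/2)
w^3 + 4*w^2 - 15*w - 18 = (w - 3)*(w + 1)*(w + 6)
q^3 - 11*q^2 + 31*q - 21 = (q - 7)*(q - 3)*(q - 1)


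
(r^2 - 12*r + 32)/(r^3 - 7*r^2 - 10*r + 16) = (r - 4)/(r^2 + r - 2)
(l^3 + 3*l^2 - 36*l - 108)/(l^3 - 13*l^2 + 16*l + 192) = (l^2 - 36)/(l^2 - 16*l + 64)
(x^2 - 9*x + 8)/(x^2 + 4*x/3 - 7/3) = 3*(x - 8)/(3*x + 7)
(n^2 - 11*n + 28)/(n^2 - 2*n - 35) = (n - 4)/(n + 5)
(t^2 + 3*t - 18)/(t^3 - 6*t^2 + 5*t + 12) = (t + 6)/(t^2 - 3*t - 4)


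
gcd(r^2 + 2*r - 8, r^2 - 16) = r + 4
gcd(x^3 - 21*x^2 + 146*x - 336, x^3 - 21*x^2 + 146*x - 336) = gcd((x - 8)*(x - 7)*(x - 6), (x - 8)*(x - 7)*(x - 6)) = x^3 - 21*x^2 + 146*x - 336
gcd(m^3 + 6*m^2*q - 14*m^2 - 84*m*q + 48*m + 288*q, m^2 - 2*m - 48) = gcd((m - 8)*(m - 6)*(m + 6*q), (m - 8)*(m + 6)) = m - 8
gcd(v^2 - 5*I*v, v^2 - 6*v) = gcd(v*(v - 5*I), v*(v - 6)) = v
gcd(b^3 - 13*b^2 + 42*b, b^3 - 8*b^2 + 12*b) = b^2 - 6*b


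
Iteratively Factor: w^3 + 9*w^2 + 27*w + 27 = (w + 3)*(w^2 + 6*w + 9) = (w + 3)^2*(w + 3)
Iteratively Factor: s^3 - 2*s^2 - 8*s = (s)*(s^2 - 2*s - 8) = s*(s - 4)*(s + 2)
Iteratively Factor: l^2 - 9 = (l - 3)*(l + 3)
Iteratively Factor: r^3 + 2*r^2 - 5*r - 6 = (r + 1)*(r^2 + r - 6) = (r - 2)*(r + 1)*(r + 3)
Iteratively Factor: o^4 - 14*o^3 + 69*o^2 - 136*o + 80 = (o - 4)*(o^3 - 10*o^2 + 29*o - 20) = (o - 4)^2*(o^2 - 6*o + 5) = (o - 5)*(o - 4)^2*(o - 1)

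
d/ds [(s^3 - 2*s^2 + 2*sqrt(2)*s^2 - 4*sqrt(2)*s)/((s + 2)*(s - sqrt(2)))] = (s^4 - 2*sqrt(2)*s^3 + 4*s^3 - 8*s^2 + 4*sqrt(2)*s^2 - 16*s + 8*sqrt(2)*s + 16)/(s^4 - 2*sqrt(2)*s^3 + 4*s^3 - 8*sqrt(2)*s^2 + 6*s^2 - 8*sqrt(2)*s + 8*s + 8)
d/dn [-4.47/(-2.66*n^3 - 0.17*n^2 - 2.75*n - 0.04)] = (-35.6706*n^2 - 1.5198*n - 12.2925)/(2.66*n^3 + 0.17*n^2 + 2.75*n + 0.04)^2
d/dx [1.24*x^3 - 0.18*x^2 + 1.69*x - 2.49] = 3.72*x^2 - 0.36*x + 1.69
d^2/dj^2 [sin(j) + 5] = -sin(j)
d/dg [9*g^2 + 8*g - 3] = 18*g + 8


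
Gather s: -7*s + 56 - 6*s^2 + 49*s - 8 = -6*s^2 + 42*s + 48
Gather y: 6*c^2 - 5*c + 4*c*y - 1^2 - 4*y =6*c^2 - 5*c + y*(4*c - 4) - 1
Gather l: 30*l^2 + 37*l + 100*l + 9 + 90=30*l^2 + 137*l + 99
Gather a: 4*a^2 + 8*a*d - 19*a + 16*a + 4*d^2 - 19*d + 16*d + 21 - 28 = 4*a^2 + a*(8*d - 3) + 4*d^2 - 3*d - 7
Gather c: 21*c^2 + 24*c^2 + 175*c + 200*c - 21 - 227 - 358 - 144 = 45*c^2 + 375*c - 750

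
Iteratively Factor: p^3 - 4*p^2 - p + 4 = (p - 1)*(p^2 - 3*p - 4) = (p - 1)*(p + 1)*(p - 4)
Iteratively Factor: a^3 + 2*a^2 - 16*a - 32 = (a - 4)*(a^2 + 6*a + 8) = (a - 4)*(a + 2)*(a + 4)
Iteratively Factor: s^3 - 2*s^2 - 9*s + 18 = (s + 3)*(s^2 - 5*s + 6) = (s - 2)*(s + 3)*(s - 3)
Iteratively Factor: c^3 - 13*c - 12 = (c + 1)*(c^2 - c - 12) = (c + 1)*(c + 3)*(c - 4)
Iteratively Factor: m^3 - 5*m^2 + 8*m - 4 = (m - 2)*(m^2 - 3*m + 2) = (m - 2)^2*(m - 1)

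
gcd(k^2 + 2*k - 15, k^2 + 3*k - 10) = k + 5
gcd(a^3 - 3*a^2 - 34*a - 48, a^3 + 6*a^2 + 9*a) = a + 3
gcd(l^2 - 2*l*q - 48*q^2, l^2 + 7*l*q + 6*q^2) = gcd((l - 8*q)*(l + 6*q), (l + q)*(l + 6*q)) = l + 6*q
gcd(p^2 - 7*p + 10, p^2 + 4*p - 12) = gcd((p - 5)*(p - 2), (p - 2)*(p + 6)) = p - 2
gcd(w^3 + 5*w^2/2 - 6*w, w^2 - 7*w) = w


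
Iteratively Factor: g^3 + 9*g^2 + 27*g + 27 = (g + 3)*(g^2 + 6*g + 9) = (g + 3)^2*(g + 3)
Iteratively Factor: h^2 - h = (h - 1)*(h)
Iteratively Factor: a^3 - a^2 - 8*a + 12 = (a - 2)*(a^2 + a - 6) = (a - 2)*(a + 3)*(a - 2)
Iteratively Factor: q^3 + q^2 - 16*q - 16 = (q + 4)*(q^2 - 3*q - 4) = (q + 1)*(q + 4)*(q - 4)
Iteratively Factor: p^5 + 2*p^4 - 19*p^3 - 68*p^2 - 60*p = (p + 3)*(p^4 - p^3 - 16*p^2 - 20*p) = (p + 2)*(p + 3)*(p^3 - 3*p^2 - 10*p) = (p - 5)*(p + 2)*(p + 3)*(p^2 + 2*p) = p*(p - 5)*(p + 2)*(p + 3)*(p + 2)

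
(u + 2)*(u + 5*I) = u^2 + 2*u + 5*I*u + 10*I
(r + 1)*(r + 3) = r^2 + 4*r + 3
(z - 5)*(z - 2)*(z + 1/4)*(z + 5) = z^4 - 7*z^3/4 - 51*z^2/2 + 175*z/4 + 25/2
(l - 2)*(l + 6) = l^2 + 4*l - 12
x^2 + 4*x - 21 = (x - 3)*(x + 7)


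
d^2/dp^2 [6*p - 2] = 0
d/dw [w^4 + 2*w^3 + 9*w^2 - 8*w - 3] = 4*w^3 + 6*w^2 + 18*w - 8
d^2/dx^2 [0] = 0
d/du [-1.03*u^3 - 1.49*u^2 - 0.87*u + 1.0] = -3.09*u^2 - 2.98*u - 0.87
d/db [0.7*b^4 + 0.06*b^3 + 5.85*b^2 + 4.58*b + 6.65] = 2.8*b^3 + 0.18*b^2 + 11.7*b + 4.58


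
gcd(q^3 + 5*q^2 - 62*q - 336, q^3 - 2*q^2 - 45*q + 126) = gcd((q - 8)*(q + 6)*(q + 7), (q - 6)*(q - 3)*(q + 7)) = q + 7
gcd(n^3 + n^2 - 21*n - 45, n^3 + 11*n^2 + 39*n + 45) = n^2 + 6*n + 9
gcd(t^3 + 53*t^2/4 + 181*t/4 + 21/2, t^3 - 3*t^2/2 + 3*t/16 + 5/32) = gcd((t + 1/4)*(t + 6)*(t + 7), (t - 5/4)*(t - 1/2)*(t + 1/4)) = t + 1/4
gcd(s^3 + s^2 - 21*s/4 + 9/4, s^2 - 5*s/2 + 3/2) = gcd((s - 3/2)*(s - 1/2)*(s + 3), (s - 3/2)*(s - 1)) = s - 3/2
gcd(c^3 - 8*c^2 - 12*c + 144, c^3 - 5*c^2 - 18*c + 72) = c^2 - 2*c - 24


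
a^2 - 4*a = a*(a - 4)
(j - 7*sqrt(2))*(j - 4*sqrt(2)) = j^2 - 11*sqrt(2)*j + 56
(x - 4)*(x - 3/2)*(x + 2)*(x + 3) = x^4 - x^3/2 - 31*x^2/2 - 3*x + 36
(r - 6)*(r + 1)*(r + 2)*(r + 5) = r^4 + 2*r^3 - 31*r^2 - 92*r - 60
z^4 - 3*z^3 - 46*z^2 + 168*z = z*(z - 6)*(z - 4)*(z + 7)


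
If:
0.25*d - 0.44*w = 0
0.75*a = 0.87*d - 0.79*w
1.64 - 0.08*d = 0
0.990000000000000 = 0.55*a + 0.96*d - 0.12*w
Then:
No Solution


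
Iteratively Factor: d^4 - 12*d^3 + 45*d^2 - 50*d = (d - 5)*(d^3 - 7*d^2 + 10*d) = (d - 5)^2*(d^2 - 2*d) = (d - 5)^2*(d - 2)*(d)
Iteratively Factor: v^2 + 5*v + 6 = (v + 2)*(v + 3)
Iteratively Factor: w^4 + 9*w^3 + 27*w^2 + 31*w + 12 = (w + 3)*(w^3 + 6*w^2 + 9*w + 4) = (w + 1)*(w + 3)*(w^2 + 5*w + 4) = (w + 1)*(w + 3)*(w + 4)*(w + 1)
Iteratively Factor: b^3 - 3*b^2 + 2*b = (b - 2)*(b^2 - b) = b*(b - 2)*(b - 1)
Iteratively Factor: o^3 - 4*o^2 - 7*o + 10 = (o - 1)*(o^2 - 3*o - 10) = (o - 1)*(o + 2)*(o - 5)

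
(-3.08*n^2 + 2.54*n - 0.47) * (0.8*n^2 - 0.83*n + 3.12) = -2.464*n^4 + 4.5884*n^3 - 12.0938*n^2 + 8.3149*n - 1.4664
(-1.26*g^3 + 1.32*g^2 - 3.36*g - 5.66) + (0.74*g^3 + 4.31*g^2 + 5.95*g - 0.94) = -0.52*g^3 + 5.63*g^2 + 2.59*g - 6.6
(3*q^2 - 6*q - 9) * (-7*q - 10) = -21*q^3 + 12*q^2 + 123*q + 90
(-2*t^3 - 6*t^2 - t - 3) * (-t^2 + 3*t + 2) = 2*t^5 - 21*t^3 - 12*t^2 - 11*t - 6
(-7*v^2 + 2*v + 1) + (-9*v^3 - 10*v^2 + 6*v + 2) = -9*v^3 - 17*v^2 + 8*v + 3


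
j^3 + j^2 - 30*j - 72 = (j - 6)*(j + 3)*(j + 4)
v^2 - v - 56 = (v - 8)*(v + 7)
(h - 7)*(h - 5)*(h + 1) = h^3 - 11*h^2 + 23*h + 35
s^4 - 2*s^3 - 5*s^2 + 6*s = s*(s - 3)*(s - 1)*(s + 2)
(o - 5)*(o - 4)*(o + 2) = o^3 - 7*o^2 + 2*o + 40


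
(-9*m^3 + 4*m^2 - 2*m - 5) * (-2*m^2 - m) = 18*m^5 + m^4 + 12*m^2 + 5*m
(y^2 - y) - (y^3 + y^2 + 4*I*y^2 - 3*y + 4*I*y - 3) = -y^3 - 4*I*y^2 + 2*y - 4*I*y + 3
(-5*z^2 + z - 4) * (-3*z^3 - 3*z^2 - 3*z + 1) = 15*z^5 + 12*z^4 + 24*z^3 + 4*z^2 + 13*z - 4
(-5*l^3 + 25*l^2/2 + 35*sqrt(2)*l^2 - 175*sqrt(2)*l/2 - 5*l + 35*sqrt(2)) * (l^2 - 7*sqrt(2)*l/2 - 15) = -5*l^5 + 25*l^4/2 + 105*sqrt(2)*l^4/2 - 525*sqrt(2)*l^3/4 - 175*l^3 - 945*sqrt(2)*l^2/2 + 425*l^2 - 170*l + 2625*sqrt(2)*l/2 - 525*sqrt(2)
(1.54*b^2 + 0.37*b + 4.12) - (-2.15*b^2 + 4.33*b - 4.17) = 3.69*b^2 - 3.96*b + 8.29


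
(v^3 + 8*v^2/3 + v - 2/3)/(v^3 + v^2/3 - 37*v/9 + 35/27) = 9*(v^2 + 3*v + 2)/(9*v^2 + 6*v - 35)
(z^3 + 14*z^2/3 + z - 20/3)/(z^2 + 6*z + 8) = (3*z^2 + 2*z - 5)/(3*(z + 2))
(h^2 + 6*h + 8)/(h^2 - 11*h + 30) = (h^2 + 6*h + 8)/(h^2 - 11*h + 30)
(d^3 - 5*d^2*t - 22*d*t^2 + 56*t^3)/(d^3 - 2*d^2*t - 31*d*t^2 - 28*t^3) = (d - 2*t)/(d + t)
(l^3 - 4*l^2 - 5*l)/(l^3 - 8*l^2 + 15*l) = (l + 1)/(l - 3)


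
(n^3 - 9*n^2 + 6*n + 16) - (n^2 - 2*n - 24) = n^3 - 10*n^2 + 8*n + 40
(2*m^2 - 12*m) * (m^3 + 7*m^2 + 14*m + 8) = 2*m^5 + 2*m^4 - 56*m^3 - 152*m^2 - 96*m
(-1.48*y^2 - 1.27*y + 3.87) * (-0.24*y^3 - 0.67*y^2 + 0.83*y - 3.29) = 0.3552*y^5 + 1.2964*y^4 - 1.3063*y^3 + 1.2222*y^2 + 7.3904*y - 12.7323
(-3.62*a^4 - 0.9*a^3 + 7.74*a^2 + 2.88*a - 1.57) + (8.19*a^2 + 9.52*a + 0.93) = -3.62*a^4 - 0.9*a^3 + 15.93*a^2 + 12.4*a - 0.64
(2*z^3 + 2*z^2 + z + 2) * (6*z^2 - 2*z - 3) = 12*z^5 + 8*z^4 - 4*z^3 + 4*z^2 - 7*z - 6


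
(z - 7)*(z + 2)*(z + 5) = z^3 - 39*z - 70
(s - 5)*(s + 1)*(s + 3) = s^3 - s^2 - 17*s - 15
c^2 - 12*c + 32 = (c - 8)*(c - 4)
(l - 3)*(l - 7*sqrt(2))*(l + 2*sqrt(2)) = l^3 - 5*sqrt(2)*l^2 - 3*l^2 - 28*l + 15*sqrt(2)*l + 84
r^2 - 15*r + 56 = (r - 8)*(r - 7)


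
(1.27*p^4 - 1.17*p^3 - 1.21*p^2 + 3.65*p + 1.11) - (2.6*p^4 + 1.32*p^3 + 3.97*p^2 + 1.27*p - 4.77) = -1.33*p^4 - 2.49*p^3 - 5.18*p^2 + 2.38*p + 5.88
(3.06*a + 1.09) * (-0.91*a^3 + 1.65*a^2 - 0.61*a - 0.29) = -2.7846*a^4 + 4.0571*a^3 - 0.0681*a^2 - 1.5523*a - 0.3161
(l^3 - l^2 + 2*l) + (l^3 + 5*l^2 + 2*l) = 2*l^3 + 4*l^2 + 4*l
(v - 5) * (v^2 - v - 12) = v^3 - 6*v^2 - 7*v + 60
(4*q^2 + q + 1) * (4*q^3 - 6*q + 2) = 16*q^5 + 4*q^4 - 20*q^3 + 2*q^2 - 4*q + 2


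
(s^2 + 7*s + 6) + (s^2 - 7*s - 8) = 2*s^2 - 2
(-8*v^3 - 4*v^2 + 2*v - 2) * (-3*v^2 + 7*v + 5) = 24*v^5 - 44*v^4 - 74*v^3 - 4*v - 10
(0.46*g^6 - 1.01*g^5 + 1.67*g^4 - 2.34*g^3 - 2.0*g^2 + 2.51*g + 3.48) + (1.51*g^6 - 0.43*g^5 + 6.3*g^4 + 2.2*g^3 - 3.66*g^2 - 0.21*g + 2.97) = 1.97*g^6 - 1.44*g^5 + 7.97*g^4 - 0.14*g^3 - 5.66*g^2 + 2.3*g + 6.45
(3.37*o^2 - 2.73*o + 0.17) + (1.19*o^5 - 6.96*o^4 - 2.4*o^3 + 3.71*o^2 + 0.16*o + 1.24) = 1.19*o^5 - 6.96*o^4 - 2.4*o^3 + 7.08*o^2 - 2.57*o + 1.41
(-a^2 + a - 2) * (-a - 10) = a^3 + 9*a^2 - 8*a + 20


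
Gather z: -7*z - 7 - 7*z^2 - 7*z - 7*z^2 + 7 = -14*z^2 - 14*z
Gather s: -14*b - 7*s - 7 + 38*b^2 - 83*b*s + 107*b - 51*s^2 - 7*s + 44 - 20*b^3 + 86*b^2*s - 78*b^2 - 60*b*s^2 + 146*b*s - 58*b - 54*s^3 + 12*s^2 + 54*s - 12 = -20*b^3 - 40*b^2 + 35*b - 54*s^3 + s^2*(-60*b - 39) + s*(86*b^2 + 63*b + 40) + 25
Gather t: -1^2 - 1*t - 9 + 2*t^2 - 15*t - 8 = 2*t^2 - 16*t - 18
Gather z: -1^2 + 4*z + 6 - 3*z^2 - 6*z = -3*z^2 - 2*z + 5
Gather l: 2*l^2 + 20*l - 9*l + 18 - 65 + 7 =2*l^2 + 11*l - 40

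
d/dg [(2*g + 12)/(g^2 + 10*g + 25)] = 2*(-g - 7)/(g^3 + 15*g^2 + 75*g + 125)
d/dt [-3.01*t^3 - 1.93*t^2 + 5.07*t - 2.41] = -9.03*t^2 - 3.86*t + 5.07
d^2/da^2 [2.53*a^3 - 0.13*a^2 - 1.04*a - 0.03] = 15.18*a - 0.26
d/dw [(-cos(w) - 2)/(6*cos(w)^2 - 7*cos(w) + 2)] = (6*sin(w)^2 - 24*cos(w) + 10)*sin(w)/(6*cos(w)^2 - 7*cos(w) + 2)^2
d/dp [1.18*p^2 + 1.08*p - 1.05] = 2.36*p + 1.08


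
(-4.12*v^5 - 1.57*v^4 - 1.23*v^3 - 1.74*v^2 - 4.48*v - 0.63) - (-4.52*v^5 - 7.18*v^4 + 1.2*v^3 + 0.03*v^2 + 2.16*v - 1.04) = 0.399999999999999*v^5 + 5.61*v^4 - 2.43*v^3 - 1.77*v^2 - 6.64*v + 0.41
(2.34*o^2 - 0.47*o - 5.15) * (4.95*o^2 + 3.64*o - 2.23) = 11.583*o^4 + 6.1911*o^3 - 32.4215*o^2 - 17.6979*o + 11.4845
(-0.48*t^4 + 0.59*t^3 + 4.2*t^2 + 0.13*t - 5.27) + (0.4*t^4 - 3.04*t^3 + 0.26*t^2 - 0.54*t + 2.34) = -0.08*t^4 - 2.45*t^3 + 4.46*t^2 - 0.41*t - 2.93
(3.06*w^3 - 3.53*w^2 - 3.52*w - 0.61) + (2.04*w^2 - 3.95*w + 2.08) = 3.06*w^3 - 1.49*w^2 - 7.47*w + 1.47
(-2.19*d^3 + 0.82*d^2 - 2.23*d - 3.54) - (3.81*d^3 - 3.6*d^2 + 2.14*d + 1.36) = -6.0*d^3 + 4.42*d^2 - 4.37*d - 4.9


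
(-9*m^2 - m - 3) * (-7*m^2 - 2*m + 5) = 63*m^4 + 25*m^3 - 22*m^2 + m - 15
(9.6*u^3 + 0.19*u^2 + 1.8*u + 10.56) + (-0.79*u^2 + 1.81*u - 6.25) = 9.6*u^3 - 0.6*u^2 + 3.61*u + 4.31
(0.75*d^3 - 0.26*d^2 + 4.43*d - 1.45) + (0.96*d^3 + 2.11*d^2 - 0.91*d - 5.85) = 1.71*d^3 + 1.85*d^2 + 3.52*d - 7.3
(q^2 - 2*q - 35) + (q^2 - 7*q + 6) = 2*q^2 - 9*q - 29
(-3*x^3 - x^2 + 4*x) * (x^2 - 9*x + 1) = -3*x^5 + 26*x^4 + 10*x^3 - 37*x^2 + 4*x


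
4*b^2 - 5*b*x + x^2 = (-4*b + x)*(-b + x)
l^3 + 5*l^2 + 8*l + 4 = (l + 1)*(l + 2)^2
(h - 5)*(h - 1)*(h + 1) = h^3 - 5*h^2 - h + 5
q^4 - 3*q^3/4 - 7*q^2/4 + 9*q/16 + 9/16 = (q - 3/2)*(q - 3/4)*(q + 1/2)*(q + 1)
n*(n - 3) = n^2 - 3*n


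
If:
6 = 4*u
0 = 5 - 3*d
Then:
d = 5/3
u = 3/2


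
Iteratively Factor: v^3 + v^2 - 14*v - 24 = (v - 4)*(v^2 + 5*v + 6) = (v - 4)*(v + 3)*(v + 2)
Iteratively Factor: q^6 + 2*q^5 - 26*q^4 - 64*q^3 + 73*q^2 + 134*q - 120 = (q - 1)*(q^5 + 3*q^4 - 23*q^3 - 87*q^2 - 14*q + 120) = (q - 1)^2*(q^4 + 4*q^3 - 19*q^2 - 106*q - 120) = (q - 1)^2*(q + 3)*(q^3 + q^2 - 22*q - 40) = (q - 5)*(q - 1)^2*(q + 3)*(q^2 + 6*q + 8) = (q - 5)*(q - 1)^2*(q + 3)*(q + 4)*(q + 2)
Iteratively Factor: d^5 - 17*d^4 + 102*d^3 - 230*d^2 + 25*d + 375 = (d - 5)*(d^4 - 12*d^3 + 42*d^2 - 20*d - 75) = (d - 5)*(d - 3)*(d^3 - 9*d^2 + 15*d + 25) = (d - 5)^2*(d - 3)*(d^2 - 4*d - 5) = (d - 5)^3*(d - 3)*(d + 1)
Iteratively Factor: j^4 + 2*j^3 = (j)*(j^3 + 2*j^2) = j*(j + 2)*(j^2) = j^2*(j + 2)*(j)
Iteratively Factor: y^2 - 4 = (y + 2)*(y - 2)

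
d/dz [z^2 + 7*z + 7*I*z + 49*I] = 2*z + 7 + 7*I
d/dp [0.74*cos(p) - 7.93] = -0.74*sin(p)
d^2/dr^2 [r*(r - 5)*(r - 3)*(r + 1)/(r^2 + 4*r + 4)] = 2*(r^4 + 8*r^3 + 24*r^2 - 97*r - 32)/(r^4 + 8*r^3 + 24*r^2 + 32*r + 16)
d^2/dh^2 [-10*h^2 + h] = -20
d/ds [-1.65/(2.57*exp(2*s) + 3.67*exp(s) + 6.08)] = (8.481*exp(s) + 6.0555)*exp(s)/(2.57*exp(2*s) + 3.67*exp(s) + 6.08)^2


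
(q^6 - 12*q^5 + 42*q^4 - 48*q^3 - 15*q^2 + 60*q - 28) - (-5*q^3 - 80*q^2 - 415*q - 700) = q^6 - 12*q^5 + 42*q^4 - 43*q^3 + 65*q^2 + 475*q + 672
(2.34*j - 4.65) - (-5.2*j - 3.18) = 7.54*j - 1.47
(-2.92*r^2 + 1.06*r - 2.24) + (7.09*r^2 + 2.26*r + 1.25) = 4.17*r^2 + 3.32*r - 0.99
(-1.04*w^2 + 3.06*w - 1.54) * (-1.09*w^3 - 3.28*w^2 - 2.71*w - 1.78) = 1.1336*w^5 + 0.0757999999999996*w^4 - 5.5398*w^3 - 1.3902*w^2 - 1.2734*w + 2.7412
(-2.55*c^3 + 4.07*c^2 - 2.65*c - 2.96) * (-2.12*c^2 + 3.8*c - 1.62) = 5.406*c^5 - 18.3184*c^4 + 25.215*c^3 - 10.3882*c^2 - 6.955*c + 4.7952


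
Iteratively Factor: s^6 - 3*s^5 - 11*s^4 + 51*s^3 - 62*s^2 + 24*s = (s + 4)*(s^5 - 7*s^4 + 17*s^3 - 17*s^2 + 6*s) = (s - 1)*(s + 4)*(s^4 - 6*s^3 + 11*s^2 - 6*s) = s*(s - 1)*(s + 4)*(s^3 - 6*s^2 + 11*s - 6) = s*(s - 1)^2*(s + 4)*(s^2 - 5*s + 6) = s*(s - 2)*(s - 1)^2*(s + 4)*(s - 3)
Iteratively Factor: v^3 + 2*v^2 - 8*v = (v)*(v^2 + 2*v - 8) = v*(v + 4)*(v - 2)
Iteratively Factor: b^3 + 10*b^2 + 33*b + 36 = (b + 3)*(b^2 + 7*b + 12) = (b + 3)^2*(b + 4)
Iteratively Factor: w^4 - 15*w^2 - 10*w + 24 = (w - 4)*(w^3 + 4*w^2 + w - 6) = (w - 4)*(w + 2)*(w^2 + 2*w - 3) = (w - 4)*(w + 2)*(w + 3)*(w - 1)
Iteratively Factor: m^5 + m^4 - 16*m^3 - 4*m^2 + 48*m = (m - 3)*(m^4 + 4*m^3 - 4*m^2 - 16*m) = (m - 3)*(m + 2)*(m^3 + 2*m^2 - 8*m) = m*(m - 3)*(m + 2)*(m^2 + 2*m - 8) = m*(m - 3)*(m + 2)*(m + 4)*(m - 2)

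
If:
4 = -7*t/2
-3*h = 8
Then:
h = -8/3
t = -8/7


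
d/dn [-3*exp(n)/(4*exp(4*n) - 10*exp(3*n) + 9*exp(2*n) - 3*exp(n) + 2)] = (36*exp(4*n) - 60*exp(3*n) + 27*exp(2*n) - 6)*exp(n)/(16*exp(8*n) - 80*exp(7*n) + 172*exp(6*n) - 204*exp(5*n) + 157*exp(4*n) - 94*exp(3*n) + 45*exp(2*n) - 12*exp(n) + 4)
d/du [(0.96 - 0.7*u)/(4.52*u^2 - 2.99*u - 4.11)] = (3.164*u^2 - 8.6784*u + 5.7474)/(20.4304*u^4 - 27.0296*u^3 - 28.2143*u^2 + 24.5778*u + 16.8921)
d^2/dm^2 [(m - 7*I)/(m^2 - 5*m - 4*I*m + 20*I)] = 2*((m - 7*I)*(-2*m + 5 + 4*I)^2 + (-3*m + 5 + 11*I)*(m^2 - 5*m - 4*I*m + 20*I))/(m^2 - 5*m - 4*I*m + 20*I)^3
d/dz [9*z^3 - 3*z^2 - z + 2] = 27*z^2 - 6*z - 1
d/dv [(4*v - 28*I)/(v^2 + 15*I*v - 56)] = 4*(-v^2 + 14*I*v - 161)/(v^4 + 30*I*v^3 - 337*v^2 - 1680*I*v + 3136)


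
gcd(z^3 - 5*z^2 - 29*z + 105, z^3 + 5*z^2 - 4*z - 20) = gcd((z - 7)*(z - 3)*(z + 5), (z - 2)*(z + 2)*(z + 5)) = z + 5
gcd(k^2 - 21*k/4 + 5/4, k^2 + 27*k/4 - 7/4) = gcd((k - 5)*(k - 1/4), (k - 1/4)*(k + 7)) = k - 1/4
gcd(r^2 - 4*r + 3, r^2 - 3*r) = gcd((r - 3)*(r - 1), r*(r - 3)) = r - 3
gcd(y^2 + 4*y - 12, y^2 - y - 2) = y - 2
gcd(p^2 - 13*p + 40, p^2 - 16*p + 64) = p - 8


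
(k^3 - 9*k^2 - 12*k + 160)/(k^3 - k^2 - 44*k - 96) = (k - 5)/(k + 3)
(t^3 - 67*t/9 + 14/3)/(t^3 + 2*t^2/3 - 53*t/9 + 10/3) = (3*t - 7)/(3*t - 5)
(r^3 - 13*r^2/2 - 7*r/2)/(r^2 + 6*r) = (2*r^2 - 13*r - 7)/(2*(r + 6))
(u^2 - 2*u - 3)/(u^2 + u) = (u - 3)/u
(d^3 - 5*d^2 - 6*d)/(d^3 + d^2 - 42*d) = (d + 1)/(d + 7)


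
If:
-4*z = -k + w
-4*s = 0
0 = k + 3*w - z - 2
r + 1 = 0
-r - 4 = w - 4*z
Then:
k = 55/19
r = -1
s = 0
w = -1/19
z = 14/19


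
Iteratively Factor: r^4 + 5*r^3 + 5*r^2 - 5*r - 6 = (r + 2)*(r^3 + 3*r^2 - r - 3) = (r + 2)*(r + 3)*(r^2 - 1) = (r - 1)*(r + 2)*(r + 3)*(r + 1)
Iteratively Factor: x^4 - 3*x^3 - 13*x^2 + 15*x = (x - 5)*(x^3 + 2*x^2 - 3*x) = (x - 5)*(x - 1)*(x^2 + 3*x) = (x - 5)*(x - 1)*(x + 3)*(x)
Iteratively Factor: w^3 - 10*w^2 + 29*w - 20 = (w - 5)*(w^2 - 5*w + 4) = (w - 5)*(w - 1)*(w - 4)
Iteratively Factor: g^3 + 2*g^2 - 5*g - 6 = (g + 3)*(g^2 - g - 2) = (g + 1)*(g + 3)*(g - 2)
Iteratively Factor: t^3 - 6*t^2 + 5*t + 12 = (t - 4)*(t^2 - 2*t - 3) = (t - 4)*(t + 1)*(t - 3)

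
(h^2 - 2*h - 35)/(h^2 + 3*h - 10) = (h - 7)/(h - 2)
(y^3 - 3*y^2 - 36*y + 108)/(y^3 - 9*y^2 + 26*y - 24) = (y^2 - 36)/(y^2 - 6*y + 8)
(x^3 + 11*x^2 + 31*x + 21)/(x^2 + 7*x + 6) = (x^2 + 10*x + 21)/(x + 6)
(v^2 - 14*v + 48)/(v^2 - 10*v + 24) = (v - 8)/(v - 4)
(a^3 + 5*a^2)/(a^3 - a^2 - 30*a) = a/(a - 6)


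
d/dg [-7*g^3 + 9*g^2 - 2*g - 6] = -21*g^2 + 18*g - 2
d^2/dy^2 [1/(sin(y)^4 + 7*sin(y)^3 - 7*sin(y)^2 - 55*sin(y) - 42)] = (-16*sin(y)^7 - 145*sin(y)^6 - 192*sin(y)^5 + 886*sin(y)^4 - 522*sin(y)^3 - 4283*sin(y)^2 + 922*sin(y) + 5462)/((sin(y) - 3)^3*(sin(y) + 1)^2*(sin(y) + 2)^3*(sin(y) + 7)^3)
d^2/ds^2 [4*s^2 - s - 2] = 8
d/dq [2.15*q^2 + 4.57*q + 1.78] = 4.3*q + 4.57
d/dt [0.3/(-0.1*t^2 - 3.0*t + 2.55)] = (0.06*t + 0.9)/(0.1*t^2 + 3.0*t - 2.55)^2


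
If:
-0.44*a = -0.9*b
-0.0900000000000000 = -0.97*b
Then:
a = 0.19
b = 0.09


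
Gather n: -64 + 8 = -56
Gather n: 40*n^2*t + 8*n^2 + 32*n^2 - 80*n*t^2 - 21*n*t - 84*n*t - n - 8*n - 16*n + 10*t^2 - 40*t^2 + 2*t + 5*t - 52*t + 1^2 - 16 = n^2*(40*t + 40) + n*(-80*t^2 - 105*t - 25) - 30*t^2 - 45*t - 15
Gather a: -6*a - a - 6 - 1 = -7*a - 7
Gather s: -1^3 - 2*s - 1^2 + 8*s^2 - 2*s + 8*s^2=16*s^2 - 4*s - 2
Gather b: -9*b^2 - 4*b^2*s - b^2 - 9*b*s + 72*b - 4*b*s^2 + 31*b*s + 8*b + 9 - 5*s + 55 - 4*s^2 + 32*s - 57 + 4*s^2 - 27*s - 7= b^2*(-4*s - 10) + b*(-4*s^2 + 22*s + 80)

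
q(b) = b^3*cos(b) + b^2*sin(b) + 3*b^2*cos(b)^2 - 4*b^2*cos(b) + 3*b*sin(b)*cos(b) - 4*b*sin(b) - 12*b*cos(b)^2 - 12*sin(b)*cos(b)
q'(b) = -b^3*sin(b) - 6*b^2*sin(b)*cos(b) + 4*b^2*sin(b) + 4*b^2*cos(b) - 3*b*sin(b)^2 + 24*b*sin(b)*cos(b) + 2*b*sin(b) + 9*b*cos(b)^2 - 12*b*cos(b) + 12*sin(b)^2 + 3*sin(b)*cos(b) - 4*sin(b) - 24*cos(b)^2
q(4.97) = 1.66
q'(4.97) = 32.41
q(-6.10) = -185.04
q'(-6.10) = 142.88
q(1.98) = -0.21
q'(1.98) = 4.71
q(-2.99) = 116.76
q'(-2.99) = -146.29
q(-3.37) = 162.72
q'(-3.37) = -85.32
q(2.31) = 0.40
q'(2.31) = -0.43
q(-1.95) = -3.77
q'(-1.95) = -41.17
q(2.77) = -0.07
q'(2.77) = -0.28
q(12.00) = 1114.82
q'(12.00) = 1284.30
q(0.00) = 0.00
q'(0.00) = -24.00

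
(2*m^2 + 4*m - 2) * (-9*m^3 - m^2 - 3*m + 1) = -18*m^5 - 38*m^4 + 8*m^3 - 8*m^2 + 10*m - 2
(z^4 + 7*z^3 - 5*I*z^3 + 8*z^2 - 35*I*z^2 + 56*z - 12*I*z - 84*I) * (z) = z^5 + 7*z^4 - 5*I*z^4 + 8*z^3 - 35*I*z^3 + 56*z^2 - 12*I*z^2 - 84*I*z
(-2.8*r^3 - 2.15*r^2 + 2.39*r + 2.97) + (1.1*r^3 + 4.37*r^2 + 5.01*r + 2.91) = -1.7*r^3 + 2.22*r^2 + 7.4*r + 5.88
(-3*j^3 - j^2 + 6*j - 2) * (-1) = 3*j^3 + j^2 - 6*j + 2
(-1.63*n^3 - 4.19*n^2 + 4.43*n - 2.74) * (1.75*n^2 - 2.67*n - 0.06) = -2.8525*n^5 - 2.9804*n^4 + 19.0376*n^3 - 16.3717*n^2 + 7.05*n + 0.1644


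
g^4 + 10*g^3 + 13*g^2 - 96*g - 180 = (g - 3)*(g + 2)*(g + 5)*(g + 6)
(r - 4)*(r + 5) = r^2 + r - 20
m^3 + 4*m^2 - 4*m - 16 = (m - 2)*(m + 2)*(m + 4)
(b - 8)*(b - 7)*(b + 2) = b^3 - 13*b^2 + 26*b + 112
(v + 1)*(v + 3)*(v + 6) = v^3 + 10*v^2 + 27*v + 18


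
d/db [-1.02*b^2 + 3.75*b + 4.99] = 3.75 - 2.04*b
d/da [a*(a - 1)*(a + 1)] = 3*a^2 - 1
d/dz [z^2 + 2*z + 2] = 2*z + 2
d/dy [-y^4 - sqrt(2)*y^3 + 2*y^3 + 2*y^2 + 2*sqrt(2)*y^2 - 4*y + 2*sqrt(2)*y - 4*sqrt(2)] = -4*y^3 - 3*sqrt(2)*y^2 + 6*y^2 + 4*y + 4*sqrt(2)*y - 4 + 2*sqrt(2)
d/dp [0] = 0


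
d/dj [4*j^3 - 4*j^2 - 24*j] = 12*j^2 - 8*j - 24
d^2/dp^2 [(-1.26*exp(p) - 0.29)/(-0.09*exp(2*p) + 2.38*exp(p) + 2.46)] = (0.010206*exp(4*p) + 0.279288*exp(3*p) + 1.48743*exp(2*p) - 5.477548*exp(p) + 5.927124)*exp(p)/(0.000729*exp(6*p) - 0.057834*exp(5*p) + 1.46961*exp(4*p) - 10.31968*exp(3*p) - 40.16934*exp(2*p) - 43.208424*exp(p) - 14.886936)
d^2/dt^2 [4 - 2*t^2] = -4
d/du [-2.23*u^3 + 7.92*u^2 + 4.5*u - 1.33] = -6.69*u^2 + 15.84*u + 4.5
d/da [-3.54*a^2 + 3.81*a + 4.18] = 3.81 - 7.08*a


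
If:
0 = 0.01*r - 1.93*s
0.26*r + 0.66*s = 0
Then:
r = 0.00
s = 0.00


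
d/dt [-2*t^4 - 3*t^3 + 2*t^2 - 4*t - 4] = -8*t^3 - 9*t^2 + 4*t - 4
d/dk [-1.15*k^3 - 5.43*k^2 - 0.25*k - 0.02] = -3.45*k^2 - 10.86*k - 0.25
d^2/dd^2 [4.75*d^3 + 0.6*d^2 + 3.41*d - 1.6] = 28.5*d + 1.2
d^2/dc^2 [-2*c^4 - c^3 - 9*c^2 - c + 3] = -24*c^2 - 6*c - 18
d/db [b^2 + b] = 2*b + 1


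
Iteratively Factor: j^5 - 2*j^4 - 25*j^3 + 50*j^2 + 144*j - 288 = (j - 3)*(j^4 + j^3 - 22*j^2 - 16*j + 96) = (j - 3)*(j + 3)*(j^3 - 2*j^2 - 16*j + 32) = (j - 4)*(j - 3)*(j + 3)*(j^2 + 2*j - 8) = (j - 4)*(j - 3)*(j + 3)*(j + 4)*(j - 2)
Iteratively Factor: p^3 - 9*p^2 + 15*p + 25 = (p + 1)*(p^2 - 10*p + 25) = (p - 5)*(p + 1)*(p - 5)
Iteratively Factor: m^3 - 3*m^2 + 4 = (m - 2)*(m^2 - m - 2) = (m - 2)*(m + 1)*(m - 2)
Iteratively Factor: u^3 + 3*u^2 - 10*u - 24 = (u + 2)*(u^2 + u - 12) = (u - 3)*(u + 2)*(u + 4)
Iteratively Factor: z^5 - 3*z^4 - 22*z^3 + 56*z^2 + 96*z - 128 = (z - 4)*(z^4 + z^3 - 18*z^2 - 16*z + 32) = (z - 4)*(z - 1)*(z^3 + 2*z^2 - 16*z - 32) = (z - 4)*(z - 1)*(z + 4)*(z^2 - 2*z - 8) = (z - 4)*(z - 1)*(z + 2)*(z + 4)*(z - 4)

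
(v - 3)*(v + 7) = v^2 + 4*v - 21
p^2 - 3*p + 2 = (p - 2)*(p - 1)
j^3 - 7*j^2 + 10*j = j*(j - 5)*(j - 2)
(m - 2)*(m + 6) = m^2 + 4*m - 12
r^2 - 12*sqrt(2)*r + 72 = (r - 6*sqrt(2))^2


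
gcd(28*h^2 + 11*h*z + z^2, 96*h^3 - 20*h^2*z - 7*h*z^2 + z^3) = 4*h + z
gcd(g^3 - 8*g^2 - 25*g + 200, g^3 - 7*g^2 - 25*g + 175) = g^2 - 25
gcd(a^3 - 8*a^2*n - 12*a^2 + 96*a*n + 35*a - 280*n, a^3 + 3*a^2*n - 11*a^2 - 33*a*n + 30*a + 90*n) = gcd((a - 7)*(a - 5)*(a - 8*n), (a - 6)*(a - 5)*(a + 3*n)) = a - 5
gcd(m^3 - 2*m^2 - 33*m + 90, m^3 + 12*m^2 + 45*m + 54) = m + 6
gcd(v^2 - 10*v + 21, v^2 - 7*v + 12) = v - 3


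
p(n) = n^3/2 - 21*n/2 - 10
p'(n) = 3*n^2/2 - 21/2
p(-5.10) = -22.78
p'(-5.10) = 28.52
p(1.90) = -26.52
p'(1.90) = -5.08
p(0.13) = -11.36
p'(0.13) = -10.47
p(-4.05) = -0.69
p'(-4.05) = 14.10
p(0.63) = -16.49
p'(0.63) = -9.90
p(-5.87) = -49.50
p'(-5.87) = 41.19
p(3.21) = -27.17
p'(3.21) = 4.96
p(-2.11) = 7.46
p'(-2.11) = -3.82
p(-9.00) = -280.00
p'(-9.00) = 111.00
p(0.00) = -10.00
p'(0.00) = -10.50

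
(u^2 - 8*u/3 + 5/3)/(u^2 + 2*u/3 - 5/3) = (3*u - 5)/(3*u + 5)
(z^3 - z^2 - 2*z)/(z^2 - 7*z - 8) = z*(z - 2)/(z - 8)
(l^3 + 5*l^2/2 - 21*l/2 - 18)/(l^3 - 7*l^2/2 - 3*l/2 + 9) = (l + 4)/(l - 2)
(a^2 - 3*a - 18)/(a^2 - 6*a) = (a + 3)/a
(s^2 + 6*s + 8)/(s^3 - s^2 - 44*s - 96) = (s + 2)/(s^2 - 5*s - 24)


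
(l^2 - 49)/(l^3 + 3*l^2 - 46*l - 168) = (l + 7)/(l^2 + 10*l + 24)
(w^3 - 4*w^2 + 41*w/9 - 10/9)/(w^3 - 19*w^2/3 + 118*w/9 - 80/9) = (3*w - 1)/(3*w - 8)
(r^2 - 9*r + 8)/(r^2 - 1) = (r - 8)/(r + 1)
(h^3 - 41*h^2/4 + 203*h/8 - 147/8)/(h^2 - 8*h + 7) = (8*h^2 - 26*h + 21)/(8*(h - 1))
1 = 1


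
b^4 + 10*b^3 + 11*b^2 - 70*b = b*(b - 2)*(b + 5)*(b + 7)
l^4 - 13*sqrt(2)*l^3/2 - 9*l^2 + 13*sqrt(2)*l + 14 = (l - 7*sqrt(2))*(l - sqrt(2))*(l + sqrt(2)/2)*(l + sqrt(2))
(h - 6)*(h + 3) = h^2 - 3*h - 18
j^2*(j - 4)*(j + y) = j^4 + j^3*y - 4*j^3 - 4*j^2*y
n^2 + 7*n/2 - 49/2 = (n - 7/2)*(n + 7)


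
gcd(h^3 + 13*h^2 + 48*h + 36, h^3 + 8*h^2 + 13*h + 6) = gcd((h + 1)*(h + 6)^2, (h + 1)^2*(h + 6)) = h^2 + 7*h + 6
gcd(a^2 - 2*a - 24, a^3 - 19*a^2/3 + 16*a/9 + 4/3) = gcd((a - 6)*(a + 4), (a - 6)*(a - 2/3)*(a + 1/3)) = a - 6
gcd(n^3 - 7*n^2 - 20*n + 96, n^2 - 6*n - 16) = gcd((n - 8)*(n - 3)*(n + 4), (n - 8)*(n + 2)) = n - 8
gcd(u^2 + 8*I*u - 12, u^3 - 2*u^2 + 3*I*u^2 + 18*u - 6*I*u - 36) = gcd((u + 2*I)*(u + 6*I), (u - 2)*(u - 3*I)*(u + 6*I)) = u + 6*I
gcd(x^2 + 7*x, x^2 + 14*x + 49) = x + 7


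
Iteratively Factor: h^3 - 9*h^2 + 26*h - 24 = (h - 4)*(h^2 - 5*h + 6) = (h - 4)*(h - 3)*(h - 2)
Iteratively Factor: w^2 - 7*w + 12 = (w - 4)*(w - 3)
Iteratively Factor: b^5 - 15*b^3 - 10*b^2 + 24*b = (b - 1)*(b^4 + b^3 - 14*b^2 - 24*b) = b*(b - 1)*(b^3 + b^2 - 14*b - 24) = b*(b - 1)*(b + 2)*(b^2 - b - 12) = b*(b - 4)*(b - 1)*(b + 2)*(b + 3)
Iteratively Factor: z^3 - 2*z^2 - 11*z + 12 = (z + 3)*(z^2 - 5*z + 4) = (z - 1)*(z + 3)*(z - 4)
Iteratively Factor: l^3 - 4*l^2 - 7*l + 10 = (l - 5)*(l^2 + l - 2) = (l - 5)*(l + 2)*(l - 1)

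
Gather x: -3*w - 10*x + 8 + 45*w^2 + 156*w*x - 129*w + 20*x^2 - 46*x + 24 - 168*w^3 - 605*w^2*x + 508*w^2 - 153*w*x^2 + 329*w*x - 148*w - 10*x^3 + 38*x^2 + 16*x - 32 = -168*w^3 + 553*w^2 - 280*w - 10*x^3 + x^2*(58 - 153*w) + x*(-605*w^2 + 485*w - 40)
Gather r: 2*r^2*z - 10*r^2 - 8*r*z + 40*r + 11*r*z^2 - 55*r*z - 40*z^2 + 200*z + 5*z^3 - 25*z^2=r^2*(2*z - 10) + r*(11*z^2 - 63*z + 40) + 5*z^3 - 65*z^2 + 200*z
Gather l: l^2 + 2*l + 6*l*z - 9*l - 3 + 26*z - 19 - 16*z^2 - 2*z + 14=l^2 + l*(6*z - 7) - 16*z^2 + 24*z - 8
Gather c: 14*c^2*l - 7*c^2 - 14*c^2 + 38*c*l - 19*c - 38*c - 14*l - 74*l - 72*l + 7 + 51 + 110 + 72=c^2*(14*l - 21) + c*(38*l - 57) - 160*l + 240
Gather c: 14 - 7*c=14 - 7*c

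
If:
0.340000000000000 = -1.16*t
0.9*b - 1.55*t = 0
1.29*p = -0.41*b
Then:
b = -0.50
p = 0.16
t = -0.29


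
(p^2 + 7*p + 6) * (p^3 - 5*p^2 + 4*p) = p^5 + 2*p^4 - 25*p^3 - 2*p^2 + 24*p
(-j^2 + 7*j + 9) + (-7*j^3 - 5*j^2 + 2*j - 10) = -7*j^3 - 6*j^2 + 9*j - 1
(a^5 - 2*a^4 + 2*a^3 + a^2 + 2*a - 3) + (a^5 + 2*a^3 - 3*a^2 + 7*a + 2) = 2*a^5 - 2*a^4 + 4*a^3 - 2*a^2 + 9*a - 1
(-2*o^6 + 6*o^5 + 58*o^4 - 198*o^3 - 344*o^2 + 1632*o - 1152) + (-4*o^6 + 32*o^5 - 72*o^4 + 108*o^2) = -6*o^6 + 38*o^5 - 14*o^4 - 198*o^3 - 236*o^2 + 1632*o - 1152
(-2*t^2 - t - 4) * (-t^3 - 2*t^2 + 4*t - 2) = 2*t^5 + 5*t^4 - 2*t^3 + 8*t^2 - 14*t + 8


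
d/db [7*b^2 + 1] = 14*b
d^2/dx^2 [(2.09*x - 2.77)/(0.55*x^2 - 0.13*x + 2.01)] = ((3.5904 - 6.897*x)*(0.55*x^2 - 0.13*x + 2.01) + (1.1*x - 0.13)*(2.09*x - 2.77)*(2.2*x - 0.26))/(0.55*x^2 - 0.13*x + 2.01)^3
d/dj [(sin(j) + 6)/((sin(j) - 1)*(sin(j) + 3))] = (-12*sin(j) + cos(j)^2 - 16)*cos(j)/((sin(j) - 1)^2*(sin(j) + 3)^2)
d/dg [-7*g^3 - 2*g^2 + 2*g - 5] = -21*g^2 - 4*g + 2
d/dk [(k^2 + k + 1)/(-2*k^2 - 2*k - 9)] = 7*(-2*k - 1)/(4*k^4 + 8*k^3 + 40*k^2 + 36*k + 81)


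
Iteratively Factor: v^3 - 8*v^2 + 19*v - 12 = (v - 1)*(v^2 - 7*v + 12) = (v - 4)*(v - 1)*(v - 3)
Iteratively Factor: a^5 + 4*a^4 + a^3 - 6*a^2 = (a - 1)*(a^4 + 5*a^3 + 6*a^2) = (a - 1)*(a + 3)*(a^3 + 2*a^2) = a*(a - 1)*(a + 3)*(a^2 + 2*a) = a*(a - 1)*(a + 2)*(a + 3)*(a)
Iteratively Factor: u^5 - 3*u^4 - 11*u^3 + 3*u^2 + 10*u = (u + 1)*(u^4 - 4*u^3 - 7*u^2 + 10*u) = (u - 1)*(u + 1)*(u^3 - 3*u^2 - 10*u) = u*(u - 1)*(u + 1)*(u^2 - 3*u - 10) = u*(u - 1)*(u + 1)*(u + 2)*(u - 5)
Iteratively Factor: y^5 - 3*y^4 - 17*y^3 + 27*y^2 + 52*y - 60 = (y - 2)*(y^4 - y^3 - 19*y^2 - 11*y + 30) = (y - 2)*(y + 3)*(y^3 - 4*y^2 - 7*y + 10) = (y - 5)*(y - 2)*(y + 3)*(y^2 + y - 2) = (y - 5)*(y - 2)*(y - 1)*(y + 3)*(y + 2)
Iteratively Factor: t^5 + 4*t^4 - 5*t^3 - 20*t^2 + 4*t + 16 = (t + 2)*(t^4 + 2*t^3 - 9*t^2 - 2*t + 8) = (t + 1)*(t + 2)*(t^3 + t^2 - 10*t + 8) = (t + 1)*(t + 2)*(t + 4)*(t^2 - 3*t + 2) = (t - 1)*(t + 1)*(t + 2)*(t + 4)*(t - 2)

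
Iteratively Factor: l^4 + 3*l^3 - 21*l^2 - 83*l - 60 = (l + 1)*(l^3 + 2*l^2 - 23*l - 60) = (l + 1)*(l + 4)*(l^2 - 2*l - 15) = (l + 1)*(l + 3)*(l + 4)*(l - 5)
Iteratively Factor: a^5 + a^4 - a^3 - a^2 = (a + 1)*(a^4 - a^2) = a*(a + 1)*(a^3 - a) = a*(a - 1)*(a + 1)*(a^2 + a) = a*(a - 1)*(a + 1)^2*(a)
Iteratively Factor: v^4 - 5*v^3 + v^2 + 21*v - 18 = (v + 2)*(v^3 - 7*v^2 + 15*v - 9) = (v - 1)*(v + 2)*(v^2 - 6*v + 9) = (v - 3)*(v - 1)*(v + 2)*(v - 3)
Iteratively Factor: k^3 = (k)*(k^2) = k^2*(k)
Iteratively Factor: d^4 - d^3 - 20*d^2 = (d - 5)*(d^3 + 4*d^2) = d*(d - 5)*(d^2 + 4*d) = d^2*(d - 5)*(d + 4)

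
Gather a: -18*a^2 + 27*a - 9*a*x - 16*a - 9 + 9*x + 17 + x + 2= -18*a^2 + a*(11 - 9*x) + 10*x + 10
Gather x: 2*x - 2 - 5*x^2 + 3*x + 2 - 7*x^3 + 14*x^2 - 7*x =-7*x^3 + 9*x^2 - 2*x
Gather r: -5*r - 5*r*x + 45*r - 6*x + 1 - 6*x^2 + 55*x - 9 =r*(40 - 5*x) - 6*x^2 + 49*x - 8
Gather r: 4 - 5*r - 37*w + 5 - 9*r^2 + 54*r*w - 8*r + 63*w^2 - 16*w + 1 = -9*r^2 + r*(54*w - 13) + 63*w^2 - 53*w + 10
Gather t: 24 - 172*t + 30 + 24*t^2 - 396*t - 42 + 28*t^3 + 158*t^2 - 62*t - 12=28*t^3 + 182*t^2 - 630*t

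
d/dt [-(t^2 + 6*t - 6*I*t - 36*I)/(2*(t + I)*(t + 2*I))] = (t^2*(6 - 9*I) + t*(4 - 72*I) + 120 - 12*I)/(2*t^4 + 12*I*t^3 - 26*t^2 - 24*I*t + 8)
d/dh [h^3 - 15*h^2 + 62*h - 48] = 3*h^2 - 30*h + 62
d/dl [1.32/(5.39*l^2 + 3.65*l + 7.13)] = (-14.2296*l - 4.818)/(5.39*l^2 + 3.65*l + 7.13)^2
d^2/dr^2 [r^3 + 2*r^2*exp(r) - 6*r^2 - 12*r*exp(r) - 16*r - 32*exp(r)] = 2*r^2*exp(r) - 4*r*exp(r) + 6*r - 52*exp(r) - 12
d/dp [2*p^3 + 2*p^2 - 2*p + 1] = 6*p^2 + 4*p - 2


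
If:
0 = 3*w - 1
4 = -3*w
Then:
No Solution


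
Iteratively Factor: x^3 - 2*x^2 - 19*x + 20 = (x - 1)*(x^2 - x - 20) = (x - 1)*(x + 4)*(x - 5)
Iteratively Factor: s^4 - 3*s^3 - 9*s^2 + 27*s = (s + 3)*(s^3 - 6*s^2 + 9*s) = s*(s + 3)*(s^2 - 6*s + 9) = s*(s - 3)*(s + 3)*(s - 3)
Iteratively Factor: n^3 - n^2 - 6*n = (n + 2)*(n^2 - 3*n) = (n - 3)*(n + 2)*(n)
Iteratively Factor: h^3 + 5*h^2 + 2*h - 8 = (h + 2)*(h^2 + 3*h - 4) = (h - 1)*(h + 2)*(h + 4)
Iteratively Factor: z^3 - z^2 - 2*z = (z)*(z^2 - z - 2) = z*(z + 1)*(z - 2)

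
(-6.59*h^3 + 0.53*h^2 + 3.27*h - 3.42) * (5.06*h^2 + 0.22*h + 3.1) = -33.3454*h^5 + 1.232*h^4 - 3.7662*h^3 - 14.9428*h^2 + 9.3846*h - 10.602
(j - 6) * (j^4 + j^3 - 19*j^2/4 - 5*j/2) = j^5 - 5*j^4 - 43*j^3/4 + 26*j^2 + 15*j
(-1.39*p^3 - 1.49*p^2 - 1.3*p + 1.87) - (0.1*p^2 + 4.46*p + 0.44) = -1.39*p^3 - 1.59*p^2 - 5.76*p + 1.43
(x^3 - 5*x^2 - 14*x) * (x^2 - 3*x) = x^5 - 8*x^4 + x^3 + 42*x^2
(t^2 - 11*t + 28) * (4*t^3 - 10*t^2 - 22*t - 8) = 4*t^5 - 54*t^4 + 200*t^3 - 46*t^2 - 528*t - 224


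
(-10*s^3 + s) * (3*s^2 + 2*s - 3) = -30*s^5 - 20*s^4 + 33*s^3 + 2*s^2 - 3*s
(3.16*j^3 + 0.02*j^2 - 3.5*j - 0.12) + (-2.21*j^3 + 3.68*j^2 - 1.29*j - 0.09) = 0.95*j^3 + 3.7*j^2 - 4.79*j - 0.21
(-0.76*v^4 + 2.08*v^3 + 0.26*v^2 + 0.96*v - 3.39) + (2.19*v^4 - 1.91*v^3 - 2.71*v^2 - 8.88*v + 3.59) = 1.43*v^4 + 0.17*v^3 - 2.45*v^2 - 7.92*v + 0.2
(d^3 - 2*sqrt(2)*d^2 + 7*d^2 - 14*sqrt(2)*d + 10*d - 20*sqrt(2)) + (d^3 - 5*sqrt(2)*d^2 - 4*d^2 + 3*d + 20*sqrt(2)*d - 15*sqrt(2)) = 2*d^3 - 7*sqrt(2)*d^2 + 3*d^2 + 6*sqrt(2)*d + 13*d - 35*sqrt(2)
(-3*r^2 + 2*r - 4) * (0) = 0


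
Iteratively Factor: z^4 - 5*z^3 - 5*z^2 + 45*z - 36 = (z - 4)*(z^3 - z^2 - 9*z + 9) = (z - 4)*(z - 3)*(z^2 + 2*z - 3) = (z - 4)*(z - 3)*(z - 1)*(z + 3)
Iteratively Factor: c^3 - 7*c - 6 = (c - 3)*(c^2 + 3*c + 2) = (c - 3)*(c + 1)*(c + 2)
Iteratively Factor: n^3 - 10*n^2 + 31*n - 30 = (n - 2)*(n^2 - 8*n + 15) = (n - 3)*(n - 2)*(n - 5)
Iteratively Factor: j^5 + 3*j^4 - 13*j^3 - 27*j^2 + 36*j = (j - 1)*(j^4 + 4*j^3 - 9*j^2 - 36*j) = (j - 1)*(j + 3)*(j^3 + j^2 - 12*j) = j*(j - 1)*(j + 3)*(j^2 + j - 12) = j*(j - 1)*(j + 3)*(j + 4)*(j - 3)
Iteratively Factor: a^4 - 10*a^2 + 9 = (a - 3)*(a^3 + 3*a^2 - a - 3) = (a - 3)*(a + 3)*(a^2 - 1) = (a - 3)*(a - 1)*(a + 3)*(a + 1)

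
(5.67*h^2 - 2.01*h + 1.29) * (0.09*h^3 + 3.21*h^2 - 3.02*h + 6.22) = 0.5103*h^5 + 18.0198*h^4 - 23.4594*h^3 + 45.4785*h^2 - 16.398*h + 8.0238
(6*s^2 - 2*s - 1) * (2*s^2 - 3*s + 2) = 12*s^4 - 22*s^3 + 16*s^2 - s - 2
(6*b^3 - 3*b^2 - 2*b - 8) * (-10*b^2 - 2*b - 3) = -60*b^5 + 18*b^4 + 8*b^3 + 93*b^2 + 22*b + 24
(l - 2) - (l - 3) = 1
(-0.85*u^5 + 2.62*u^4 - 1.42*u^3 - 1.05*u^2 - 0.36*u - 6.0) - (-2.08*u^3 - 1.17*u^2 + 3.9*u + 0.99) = -0.85*u^5 + 2.62*u^4 + 0.66*u^3 + 0.12*u^2 - 4.26*u - 6.99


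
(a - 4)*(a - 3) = a^2 - 7*a + 12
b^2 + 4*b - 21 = (b - 3)*(b + 7)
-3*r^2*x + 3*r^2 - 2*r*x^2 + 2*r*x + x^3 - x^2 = (-3*r + x)*(r + x)*(x - 1)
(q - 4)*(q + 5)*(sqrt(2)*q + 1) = sqrt(2)*q^3 + q^2 + sqrt(2)*q^2 - 20*sqrt(2)*q + q - 20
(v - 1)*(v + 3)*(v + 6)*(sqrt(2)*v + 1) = sqrt(2)*v^4 + v^3 + 8*sqrt(2)*v^3 + 8*v^2 + 9*sqrt(2)*v^2 - 18*sqrt(2)*v + 9*v - 18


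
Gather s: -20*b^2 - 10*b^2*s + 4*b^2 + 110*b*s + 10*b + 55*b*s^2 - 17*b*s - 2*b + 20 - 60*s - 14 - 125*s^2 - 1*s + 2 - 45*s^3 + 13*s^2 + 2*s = -16*b^2 + 8*b - 45*s^3 + s^2*(55*b - 112) + s*(-10*b^2 + 93*b - 59) + 8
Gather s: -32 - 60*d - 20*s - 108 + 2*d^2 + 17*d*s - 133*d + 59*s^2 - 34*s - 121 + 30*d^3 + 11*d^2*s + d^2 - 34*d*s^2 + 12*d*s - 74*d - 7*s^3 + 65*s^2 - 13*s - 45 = 30*d^3 + 3*d^2 - 267*d - 7*s^3 + s^2*(124 - 34*d) + s*(11*d^2 + 29*d - 67) - 306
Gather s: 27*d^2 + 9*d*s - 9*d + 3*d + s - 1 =27*d^2 - 6*d + s*(9*d + 1) - 1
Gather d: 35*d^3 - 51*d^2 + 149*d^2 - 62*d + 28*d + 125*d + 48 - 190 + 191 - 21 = 35*d^3 + 98*d^2 + 91*d + 28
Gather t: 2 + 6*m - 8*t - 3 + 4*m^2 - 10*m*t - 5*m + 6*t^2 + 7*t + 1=4*m^2 + m + 6*t^2 + t*(-10*m - 1)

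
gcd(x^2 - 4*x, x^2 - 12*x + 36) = 1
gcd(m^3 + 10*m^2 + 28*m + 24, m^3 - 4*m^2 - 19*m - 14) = m + 2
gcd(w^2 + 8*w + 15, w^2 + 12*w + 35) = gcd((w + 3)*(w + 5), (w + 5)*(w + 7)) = w + 5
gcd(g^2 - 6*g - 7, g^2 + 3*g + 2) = g + 1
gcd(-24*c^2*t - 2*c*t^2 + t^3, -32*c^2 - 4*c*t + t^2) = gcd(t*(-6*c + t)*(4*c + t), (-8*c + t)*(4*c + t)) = 4*c + t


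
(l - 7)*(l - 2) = l^2 - 9*l + 14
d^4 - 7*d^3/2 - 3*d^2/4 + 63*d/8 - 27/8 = (d - 3)*(d - 3/2)*(d - 1/2)*(d + 3/2)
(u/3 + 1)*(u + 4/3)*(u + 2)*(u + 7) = u^4/3 + 40*u^3/9 + 19*u^2 + 290*u/9 + 56/3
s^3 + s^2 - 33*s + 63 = (s - 3)^2*(s + 7)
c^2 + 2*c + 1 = (c + 1)^2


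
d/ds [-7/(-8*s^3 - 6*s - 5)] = 42*(-4*s^2 - 1)/(8*s^3 + 6*s + 5)^2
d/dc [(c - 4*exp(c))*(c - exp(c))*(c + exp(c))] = -4*c^2*exp(c) + 3*c^2 - 2*c*exp(2*c) - 8*c*exp(c) + 12*exp(3*c) - exp(2*c)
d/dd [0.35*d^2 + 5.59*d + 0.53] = 0.7*d + 5.59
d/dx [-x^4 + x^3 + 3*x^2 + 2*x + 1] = -4*x^3 + 3*x^2 + 6*x + 2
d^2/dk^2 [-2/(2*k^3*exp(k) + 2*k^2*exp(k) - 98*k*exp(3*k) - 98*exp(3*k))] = ((k^3 + k^2 - 49*k*exp(2*k) - 49*exp(2*k))*(k^3 + 7*k^2 - 441*k*exp(2*k) + 10*k - 735*exp(2*k) + 2) - 2*(k^3 + 4*k^2 - 147*k*exp(2*k) + 2*k - 196*exp(2*k))^2)*exp(-k)/(k^3 + k^2 - 49*k*exp(2*k) - 49*exp(2*k))^3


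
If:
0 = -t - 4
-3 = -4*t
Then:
No Solution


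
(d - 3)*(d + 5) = d^2 + 2*d - 15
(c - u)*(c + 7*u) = c^2 + 6*c*u - 7*u^2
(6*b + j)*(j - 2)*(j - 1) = 6*b*j^2 - 18*b*j + 12*b + j^3 - 3*j^2 + 2*j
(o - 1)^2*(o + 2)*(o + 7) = o^4 + 7*o^3 - 3*o^2 - 19*o + 14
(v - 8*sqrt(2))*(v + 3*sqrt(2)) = v^2 - 5*sqrt(2)*v - 48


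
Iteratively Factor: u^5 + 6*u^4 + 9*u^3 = (u)*(u^4 + 6*u^3 + 9*u^2) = u^2*(u^3 + 6*u^2 + 9*u) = u^3*(u^2 + 6*u + 9) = u^3*(u + 3)*(u + 3)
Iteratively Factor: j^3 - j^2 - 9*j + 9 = (j - 1)*(j^2 - 9) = (j - 3)*(j - 1)*(j + 3)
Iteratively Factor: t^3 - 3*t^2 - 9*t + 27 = (t + 3)*(t^2 - 6*t + 9) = (t - 3)*(t + 3)*(t - 3)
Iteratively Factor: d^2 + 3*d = (d + 3)*(d)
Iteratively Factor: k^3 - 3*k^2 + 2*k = (k)*(k^2 - 3*k + 2) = k*(k - 2)*(k - 1)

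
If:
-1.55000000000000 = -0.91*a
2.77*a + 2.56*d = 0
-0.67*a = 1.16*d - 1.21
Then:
No Solution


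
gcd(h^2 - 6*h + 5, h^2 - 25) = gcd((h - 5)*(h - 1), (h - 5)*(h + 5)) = h - 5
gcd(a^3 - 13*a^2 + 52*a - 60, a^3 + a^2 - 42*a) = a - 6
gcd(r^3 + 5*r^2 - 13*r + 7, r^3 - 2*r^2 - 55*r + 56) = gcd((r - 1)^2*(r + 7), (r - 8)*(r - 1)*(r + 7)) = r^2 + 6*r - 7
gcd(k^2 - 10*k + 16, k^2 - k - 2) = k - 2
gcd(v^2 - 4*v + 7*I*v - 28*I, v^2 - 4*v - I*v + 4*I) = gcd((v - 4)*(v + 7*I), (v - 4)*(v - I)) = v - 4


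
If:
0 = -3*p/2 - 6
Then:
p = -4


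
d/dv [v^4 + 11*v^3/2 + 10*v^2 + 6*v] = 4*v^3 + 33*v^2/2 + 20*v + 6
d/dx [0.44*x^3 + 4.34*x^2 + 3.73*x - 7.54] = 1.32*x^2 + 8.68*x + 3.73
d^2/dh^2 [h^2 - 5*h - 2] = 2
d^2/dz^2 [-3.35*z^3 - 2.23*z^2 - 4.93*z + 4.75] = -20.1*z - 4.46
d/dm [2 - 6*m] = -6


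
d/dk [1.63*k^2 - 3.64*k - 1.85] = 3.26*k - 3.64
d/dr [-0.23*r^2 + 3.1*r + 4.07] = 3.1 - 0.46*r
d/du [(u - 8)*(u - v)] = 2*u - v - 8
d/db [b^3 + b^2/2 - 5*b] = 3*b^2 + b - 5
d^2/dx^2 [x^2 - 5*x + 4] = 2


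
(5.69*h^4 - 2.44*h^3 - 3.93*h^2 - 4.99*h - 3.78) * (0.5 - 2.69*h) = -15.3061*h^5 + 9.4086*h^4 + 9.3517*h^3 + 11.4581*h^2 + 7.6732*h - 1.89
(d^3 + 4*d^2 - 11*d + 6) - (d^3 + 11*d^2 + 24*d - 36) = -7*d^2 - 35*d + 42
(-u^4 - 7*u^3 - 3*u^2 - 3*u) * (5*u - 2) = -5*u^5 - 33*u^4 - u^3 - 9*u^2 + 6*u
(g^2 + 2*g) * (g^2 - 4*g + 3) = g^4 - 2*g^3 - 5*g^2 + 6*g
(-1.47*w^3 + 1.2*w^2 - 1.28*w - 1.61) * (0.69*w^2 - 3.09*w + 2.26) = -1.0143*w^5 + 5.3703*w^4 - 7.9134*w^3 + 5.5563*w^2 + 2.0821*w - 3.6386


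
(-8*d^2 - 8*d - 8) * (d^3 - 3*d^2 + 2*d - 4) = -8*d^5 + 16*d^4 + 40*d^2 + 16*d + 32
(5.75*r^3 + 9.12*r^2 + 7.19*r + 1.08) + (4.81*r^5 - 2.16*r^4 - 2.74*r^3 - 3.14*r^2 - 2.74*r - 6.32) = 4.81*r^5 - 2.16*r^4 + 3.01*r^3 + 5.98*r^2 + 4.45*r - 5.24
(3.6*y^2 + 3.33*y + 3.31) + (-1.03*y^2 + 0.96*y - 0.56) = 2.57*y^2 + 4.29*y + 2.75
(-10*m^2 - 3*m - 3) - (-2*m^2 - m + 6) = -8*m^2 - 2*m - 9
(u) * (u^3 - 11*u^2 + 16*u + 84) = u^4 - 11*u^3 + 16*u^2 + 84*u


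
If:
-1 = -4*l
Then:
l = 1/4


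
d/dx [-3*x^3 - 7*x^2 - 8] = x*(-9*x - 14)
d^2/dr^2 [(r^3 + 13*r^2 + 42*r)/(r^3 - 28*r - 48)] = 2*(13*r^6 + 210*r^5 + 1380*r^4 + 6328*r^3 + 16128*r^2 + 6912*r - 26496)/(r^9 - 84*r^7 - 144*r^6 + 2352*r^5 + 8064*r^4 - 15040*r^3 - 112896*r^2 - 193536*r - 110592)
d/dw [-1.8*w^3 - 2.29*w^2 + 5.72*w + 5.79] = -5.4*w^2 - 4.58*w + 5.72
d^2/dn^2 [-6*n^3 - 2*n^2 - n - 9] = -36*n - 4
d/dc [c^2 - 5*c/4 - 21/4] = 2*c - 5/4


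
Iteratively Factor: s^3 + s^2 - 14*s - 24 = (s + 3)*(s^2 - 2*s - 8) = (s + 2)*(s + 3)*(s - 4)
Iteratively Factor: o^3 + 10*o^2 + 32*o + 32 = (o + 4)*(o^2 + 6*o + 8) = (o + 4)^2*(o + 2)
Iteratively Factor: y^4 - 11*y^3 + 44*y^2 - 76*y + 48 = (y - 2)*(y^3 - 9*y^2 + 26*y - 24) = (y - 2)^2*(y^2 - 7*y + 12) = (y - 3)*(y - 2)^2*(y - 4)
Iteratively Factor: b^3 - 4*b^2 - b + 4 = (b + 1)*(b^2 - 5*b + 4) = (b - 4)*(b + 1)*(b - 1)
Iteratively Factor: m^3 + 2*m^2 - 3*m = (m - 1)*(m^2 + 3*m) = m*(m - 1)*(m + 3)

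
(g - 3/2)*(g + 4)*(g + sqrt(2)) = g^3 + sqrt(2)*g^2 + 5*g^2/2 - 6*g + 5*sqrt(2)*g/2 - 6*sqrt(2)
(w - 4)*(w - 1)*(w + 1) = w^3 - 4*w^2 - w + 4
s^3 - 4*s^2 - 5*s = s*(s - 5)*(s + 1)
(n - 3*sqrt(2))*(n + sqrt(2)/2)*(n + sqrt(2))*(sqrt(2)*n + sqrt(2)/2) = sqrt(2)*n^4 - 3*n^3 + sqrt(2)*n^3/2 - 8*sqrt(2)*n^2 - 3*n^2/2 - 6*n - 4*sqrt(2)*n - 3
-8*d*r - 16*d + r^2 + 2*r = (-8*d + r)*(r + 2)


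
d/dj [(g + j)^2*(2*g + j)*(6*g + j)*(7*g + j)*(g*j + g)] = g*(84*g^5 + 472*g^4*j + 236*g^4 + 705*g^3*j^2 + 470*g^3*j + 396*g^2*j^3 + 297*g^2*j^2 + 85*g*j^4 + 68*g*j^3 + 6*j^5 + 5*j^4)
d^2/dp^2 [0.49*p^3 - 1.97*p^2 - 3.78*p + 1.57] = 2.94*p - 3.94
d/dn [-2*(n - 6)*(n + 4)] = 4 - 4*n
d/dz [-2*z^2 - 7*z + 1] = -4*z - 7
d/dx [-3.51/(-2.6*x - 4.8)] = -9.126/(2.6*x + 4.8)^2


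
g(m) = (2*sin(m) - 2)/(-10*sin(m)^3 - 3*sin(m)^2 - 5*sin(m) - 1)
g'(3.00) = 4.51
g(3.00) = 0.96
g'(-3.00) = 107.05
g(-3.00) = 7.00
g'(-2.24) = 0.98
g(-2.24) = -0.60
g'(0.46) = -1.00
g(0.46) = 0.24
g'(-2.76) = 17.12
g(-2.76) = -2.85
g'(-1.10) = -0.49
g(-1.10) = -0.46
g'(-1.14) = -0.43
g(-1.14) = -0.45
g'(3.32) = 507.20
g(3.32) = 15.57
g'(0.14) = -4.55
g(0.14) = 0.97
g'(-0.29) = -76.24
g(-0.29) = -6.15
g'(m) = (2*sin(m) - 2)*(30*sin(m)^2*cos(m) + 6*sin(m)*cos(m) + 5*cos(m))/(-10*sin(m)^3 - 3*sin(m)^2 - 5*sin(m) - 1)^2 + 2*cos(m)/(-10*sin(m)^3 - 3*sin(m)^2 - 5*sin(m) - 1)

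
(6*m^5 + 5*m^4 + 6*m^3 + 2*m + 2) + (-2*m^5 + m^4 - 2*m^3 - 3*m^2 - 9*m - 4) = 4*m^5 + 6*m^4 + 4*m^3 - 3*m^2 - 7*m - 2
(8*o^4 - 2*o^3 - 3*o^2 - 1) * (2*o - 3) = 16*o^5 - 28*o^4 + 9*o^2 - 2*o + 3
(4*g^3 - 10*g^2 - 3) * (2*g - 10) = 8*g^4 - 60*g^3 + 100*g^2 - 6*g + 30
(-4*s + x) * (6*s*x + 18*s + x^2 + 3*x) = -24*s^2*x - 72*s^2 + 2*s*x^2 + 6*s*x + x^3 + 3*x^2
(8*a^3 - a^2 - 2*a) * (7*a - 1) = 56*a^4 - 15*a^3 - 13*a^2 + 2*a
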